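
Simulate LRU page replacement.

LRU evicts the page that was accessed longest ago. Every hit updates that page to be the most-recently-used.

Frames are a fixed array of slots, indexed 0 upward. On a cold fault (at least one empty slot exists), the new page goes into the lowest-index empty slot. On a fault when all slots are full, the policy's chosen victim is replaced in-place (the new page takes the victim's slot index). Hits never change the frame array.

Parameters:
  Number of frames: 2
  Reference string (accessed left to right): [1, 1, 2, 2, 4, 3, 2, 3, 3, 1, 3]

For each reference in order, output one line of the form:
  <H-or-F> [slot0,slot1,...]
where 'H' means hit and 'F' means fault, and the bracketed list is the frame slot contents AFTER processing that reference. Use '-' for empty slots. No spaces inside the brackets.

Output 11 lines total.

F [1,-]
H [1,-]
F [1,2]
H [1,2]
F [4,2]
F [4,3]
F [2,3]
H [2,3]
H [2,3]
F [1,3]
H [1,3]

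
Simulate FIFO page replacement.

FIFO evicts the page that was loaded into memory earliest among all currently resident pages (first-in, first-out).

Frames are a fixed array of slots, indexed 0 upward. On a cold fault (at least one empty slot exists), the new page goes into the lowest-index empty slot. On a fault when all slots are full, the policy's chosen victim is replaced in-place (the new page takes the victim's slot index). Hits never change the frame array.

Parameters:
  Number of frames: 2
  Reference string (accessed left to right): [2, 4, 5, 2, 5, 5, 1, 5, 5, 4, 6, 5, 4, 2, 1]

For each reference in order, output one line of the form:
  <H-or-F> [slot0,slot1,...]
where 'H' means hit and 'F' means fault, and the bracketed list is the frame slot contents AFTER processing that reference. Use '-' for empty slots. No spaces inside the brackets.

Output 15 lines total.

F [2,-]
F [2,4]
F [5,4]
F [5,2]
H [5,2]
H [5,2]
F [1,2]
F [1,5]
H [1,5]
F [4,5]
F [4,6]
F [5,6]
F [5,4]
F [2,4]
F [2,1]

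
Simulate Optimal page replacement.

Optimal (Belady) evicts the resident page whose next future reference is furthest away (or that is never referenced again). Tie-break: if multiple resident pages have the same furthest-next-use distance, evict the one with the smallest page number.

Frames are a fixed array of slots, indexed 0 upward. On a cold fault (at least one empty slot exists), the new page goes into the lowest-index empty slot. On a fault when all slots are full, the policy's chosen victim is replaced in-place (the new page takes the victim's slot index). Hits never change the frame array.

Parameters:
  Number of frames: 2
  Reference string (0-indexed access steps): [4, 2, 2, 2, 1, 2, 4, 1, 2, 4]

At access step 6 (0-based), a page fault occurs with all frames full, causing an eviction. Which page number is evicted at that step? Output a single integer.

Answer: 2

Derivation:
Step 0: ref 4 -> FAULT, frames=[4,-]
Step 1: ref 2 -> FAULT, frames=[4,2]
Step 2: ref 2 -> HIT, frames=[4,2]
Step 3: ref 2 -> HIT, frames=[4,2]
Step 4: ref 1 -> FAULT, evict 4, frames=[1,2]
Step 5: ref 2 -> HIT, frames=[1,2]
Step 6: ref 4 -> FAULT, evict 2, frames=[1,4]
At step 6: evicted page 2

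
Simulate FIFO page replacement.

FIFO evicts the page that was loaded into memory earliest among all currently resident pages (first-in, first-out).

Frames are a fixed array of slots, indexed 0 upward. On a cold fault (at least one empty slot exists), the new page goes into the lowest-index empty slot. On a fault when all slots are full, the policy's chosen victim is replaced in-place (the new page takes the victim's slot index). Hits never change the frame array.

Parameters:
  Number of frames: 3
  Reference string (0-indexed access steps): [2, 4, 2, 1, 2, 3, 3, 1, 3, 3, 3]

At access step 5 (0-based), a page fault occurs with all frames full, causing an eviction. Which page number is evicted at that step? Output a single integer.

Step 0: ref 2 -> FAULT, frames=[2,-,-]
Step 1: ref 4 -> FAULT, frames=[2,4,-]
Step 2: ref 2 -> HIT, frames=[2,4,-]
Step 3: ref 1 -> FAULT, frames=[2,4,1]
Step 4: ref 2 -> HIT, frames=[2,4,1]
Step 5: ref 3 -> FAULT, evict 2, frames=[3,4,1]
At step 5: evicted page 2

Answer: 2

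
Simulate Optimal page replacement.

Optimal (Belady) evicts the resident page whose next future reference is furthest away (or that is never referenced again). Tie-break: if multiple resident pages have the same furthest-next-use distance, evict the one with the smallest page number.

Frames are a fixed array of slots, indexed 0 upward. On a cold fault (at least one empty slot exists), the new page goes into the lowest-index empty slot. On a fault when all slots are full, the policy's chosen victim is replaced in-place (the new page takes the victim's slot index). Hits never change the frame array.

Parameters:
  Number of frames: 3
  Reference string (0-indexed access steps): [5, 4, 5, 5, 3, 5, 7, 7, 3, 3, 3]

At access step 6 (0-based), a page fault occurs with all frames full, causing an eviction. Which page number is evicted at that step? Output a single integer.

Step 0: ref 5 -> FAULT, frames=[5,-,-]
Step 1: ref 4 -> FAULT, frames=[5,4,-]
Step 2: ref 5 -> HIT, frames=[5,4,-]
Step 3: ref 5 -> HIT, frames=[5,4,-]
Step 4: ref 3 -> FAULT, frames=[5,4,3]
Step 5: ref 5 -> HIT, frames=[5,4,3]
Step 6: ref 7 -> FAULT, evict 4, frames=[5,7,3]
At step 6: evicted page 4

Answer: 4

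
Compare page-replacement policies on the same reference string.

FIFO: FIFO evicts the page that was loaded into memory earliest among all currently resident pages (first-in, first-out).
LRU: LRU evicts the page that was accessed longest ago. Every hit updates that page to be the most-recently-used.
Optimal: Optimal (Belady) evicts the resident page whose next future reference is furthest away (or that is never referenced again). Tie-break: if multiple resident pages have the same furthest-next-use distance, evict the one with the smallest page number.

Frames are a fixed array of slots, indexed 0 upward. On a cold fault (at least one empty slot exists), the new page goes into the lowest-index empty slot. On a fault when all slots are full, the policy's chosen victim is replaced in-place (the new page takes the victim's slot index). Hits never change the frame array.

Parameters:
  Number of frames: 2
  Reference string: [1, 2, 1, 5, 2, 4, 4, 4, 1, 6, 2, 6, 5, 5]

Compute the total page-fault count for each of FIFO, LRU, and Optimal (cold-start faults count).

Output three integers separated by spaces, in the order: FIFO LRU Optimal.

Answer: 8 9 7

Derivation:
--- FIFO ---
  step 0: ref 1 -> FAULT, frames=[1,-] (faults so far: 1)
  step 1: ref 2 -> FAULT, frames=[1,2] (faults so far: 2)
  step 2: ref 1 -> HIT, frames=[1,2] (faults so far: 2)
  step 3: ref 5 -> FAULT, evict 1, frames=[5,2] (faults so far: 3)
  step 4: ref 2 -> HIT, frames=[5,2] (faults so far: 3)
  step 5: ref 4 -> FAULT, evict 2, frames=[5,4] (faults so far: 4)
  step 6: ref 4 -> HIT, frames=[5,4] (faults so far: 4)
  step 7: ref 4 -> HIT, frames=[5,4] (faults so far: 4)
  step 8: ref 1 -> FAULT, evict 5, frames=[1,4] (faults so far: 5)
  step 9: ref 6 -> FAULT, evict 4, frames=[1,6] (faults so far: 6)
  step 10: ref 2 -> FAULT, evict 1, frames=[2,6] (faults so far: 7)
  step 11: ref 6 -> HIT, frames=[2,6] (faults so far: 7)
  step 12: ref 5 -> FAULT, evict 6, frames=[2,5] (faults so far: 8)
  step 13: ref 5 -> HIT, frames=[2,5] (faults so far: 8)
  FIFO total faults: 8
--- LRU ---
  step 0: ref 1 -> FAULT, frames=[1,-] (faults so far: 1)
  step 1: ref 2 -> FAULT, frames=[1,2] (faults so far: 2)
  step 2: ref 1 -> HIT, frames=[1,2] (faults so far: 2)
  step 3: ref 5 -> FAULT, evict 2, frames=[1,5] (faults so far: 3)
  step 4: ref 2 -> FAULT, evict 1, frames=[2,5] (faults so far: 4)
  step 5: ref 4 -> FAULT, evict 5, frames=[2,4] (faults so far: 5)
  step 6: ref 4 -> HIT, frames=[2,4] (faults so far: 5)
  step 7: ref 4 -> HIT, frames=[2,4] (faults so far: 5)
  step 8: ref 1 -> FAULT, evict 2, frames=[1,4] (faults so far: 6)
  step 9: ref 6 -> FAULT, evict 4, frames=[1,6] (faults so far: 7)
  step 10: ref 2 -> FAULT, evict 1, frames=[2,6] (faults so far: 8)
  step 11: ref 6 -> HIT, frames=[2,6] (faults so far: 8)
  step 12: ref 5 -> FAULT, evict 2, frames=[5,6] (faults so far: 9)
  step 13: ref 5 -> HIT, frames=[5,6] (faults so far: 9)
  LRU total faults: 9
--- Optimal ---
  step 0: ref 1 -> FAULT, frames=[1,-] (faults so far: 1)
  step 1: ref 2 -> FAULT, frames=[1,2] (faults so far: 2)
  step 2: ref 1 -> HIT, frames=[1,2] (faults so far: 2)
  step 3: ref 5 -> FAULT, evict 1, frames=[5,2] (faults so far: 3)
  step 4: ref 2 -> HIT, frames=[5,2] (faults so far: 3)
  step 5: ref 4 -> FAULT, evict 5, frames=[4,2] (faults so far: 4)
  step 6: ref 4 -> HIT, frames=[4,2] (faults so far: 4)
  step 7: ref 4 -> HIT, frames=[4,2] (faults so far: 4)
  step 8: ref 1 -> FAULT, evict 4, frames=[1,2] (faults so far: 5)
  step 9: ref 6 -> FAULT, evict 1, frames=[6,2] (faults so far: 6)
  step 10: ref 2 -> HIT, frames=[6,2] (faults so far: 6)
  step 11: ref 6 -> HIT, frames=[6,2] (faults so far: 6)
  step 12: ref 5 -> FAULT, evict 2, frames=[6,5] (faults so far: 7)
  step 13: ref 5 -> HIT, frames=[6,5] (faults so far: 7)
  Optimal total faults: 7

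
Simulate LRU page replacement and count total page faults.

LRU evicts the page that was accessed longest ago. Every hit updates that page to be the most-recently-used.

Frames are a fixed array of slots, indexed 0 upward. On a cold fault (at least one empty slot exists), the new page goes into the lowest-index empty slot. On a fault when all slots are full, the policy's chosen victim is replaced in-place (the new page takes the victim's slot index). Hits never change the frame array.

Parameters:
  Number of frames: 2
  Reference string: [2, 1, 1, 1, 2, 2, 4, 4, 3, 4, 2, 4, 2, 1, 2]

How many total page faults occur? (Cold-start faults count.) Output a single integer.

Step 0: ref 2 → FAULT, frames=[2,-]
Step 1: ref 1 → FAULT, frames=[2,1]
Step 2: ref 1 → HIT, frames=[2,1]
Step 3: ref 1 → HIT, frames=[2,1]
Step 4: ref 2 → HIT, frames=[2,1]
Step 5: ref 2 → HIT, frames=[2,1]
Step 6: ref 4 → FAULT (evict 1), frames=[2,4]
Step 7: ref 4 → HIT, frames=[2,4]
Step 8: ref 3 → FAULT (evict 2), frames=[3,4]
Step 9: ref 4 → HIT, frames=[3,4]
Step 10: ref 2 → FAULT (evict 3), frames=[2,4]
Step 11: ref 4 → HIT, frames=[2,4]
Step 12: ref 2 → HIT, frames=[2,4]
Step 13: ref 1 → FAULT (evict 4), frames=[2,1]
Step 14: ref 2 → HIT, frames=[2,1]
Total faults: 6

Answer: 6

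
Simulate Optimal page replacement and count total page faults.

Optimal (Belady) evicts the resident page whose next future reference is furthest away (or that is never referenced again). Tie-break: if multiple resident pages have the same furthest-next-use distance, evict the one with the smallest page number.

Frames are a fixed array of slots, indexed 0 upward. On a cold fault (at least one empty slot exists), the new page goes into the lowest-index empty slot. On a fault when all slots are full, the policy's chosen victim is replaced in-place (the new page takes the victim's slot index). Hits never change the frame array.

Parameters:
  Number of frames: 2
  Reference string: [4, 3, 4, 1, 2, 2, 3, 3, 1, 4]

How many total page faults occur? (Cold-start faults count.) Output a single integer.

Step 0: ref 4 → FAULT, frames=[4,-]
Step 1: ref 3 → FAULT, frames=[4,3]
Step 2: ref 4 → HIT, frames=[4,3]
Step 3: ref 1 → FAULT (evict 4), frames=[1,3]
Step 4: ref 2 → FAULT (evict 1), frames=[2,3]
Step 5: ref 2 → HIT, frames=[2,3]
Step 6: ref 3 → HIT, frames=[2,3]
Step 7: ref 3 → HIT, frames=[2,3]
Step 8: ref 1 → FAULT (evict 2), frames=[1,3]
Step 9: ref 4 → FAULT (evict 1), frames=[4,3]
Total faults: 6

Answer: 6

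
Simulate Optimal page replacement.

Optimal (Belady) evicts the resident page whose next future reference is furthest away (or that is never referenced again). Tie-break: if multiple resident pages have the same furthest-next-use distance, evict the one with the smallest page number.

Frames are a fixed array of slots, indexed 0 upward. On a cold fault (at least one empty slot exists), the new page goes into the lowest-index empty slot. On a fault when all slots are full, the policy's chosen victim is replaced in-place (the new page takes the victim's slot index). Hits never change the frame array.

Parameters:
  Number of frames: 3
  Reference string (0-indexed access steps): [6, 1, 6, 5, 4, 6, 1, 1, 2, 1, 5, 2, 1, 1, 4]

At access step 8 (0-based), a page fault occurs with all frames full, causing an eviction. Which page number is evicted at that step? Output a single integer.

Step 0: ref 6 -> FAULT, frames=[6,-,-]
Step 1: ref 1 -> FAULT, frames=[6,1,-]
Step 2: ref 6 -> HIT, frames=[6,1,-]
Step 3: ref 5 -> FAULT, frames=[6,1,5]
Step 4: ref 4 -> FAULT, evict 5, frames=[6,1,4]
Step 5: ref 6 -> HIT, frames=[6,1,4]
Step 6: ref 1 -> HIT, frames=[6,1,4]
Step 7: ref 1 -> HIT, frames=[6,1,4]
Step 8: ref 2 -> FAULT, evict 6, frames=[2,1,4]
At step 8: evicted page 6

Answer: 6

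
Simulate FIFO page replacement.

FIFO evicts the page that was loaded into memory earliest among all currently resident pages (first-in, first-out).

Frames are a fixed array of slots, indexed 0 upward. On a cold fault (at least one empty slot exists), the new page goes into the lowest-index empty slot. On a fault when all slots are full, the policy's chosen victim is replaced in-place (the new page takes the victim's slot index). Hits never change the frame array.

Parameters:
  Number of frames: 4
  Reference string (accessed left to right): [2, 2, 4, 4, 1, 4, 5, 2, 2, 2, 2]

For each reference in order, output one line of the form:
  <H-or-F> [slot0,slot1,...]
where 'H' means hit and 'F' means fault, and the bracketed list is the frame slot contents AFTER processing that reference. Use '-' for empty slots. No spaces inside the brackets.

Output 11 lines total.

F [2,-,-,-]
H [2,-,-,-]
F [2,4,-,-]
H [2,4,-,-]
F [2,4,1,-]
H [2,4,1,-]
F [2,4,1,5]
H [2,4,1,5]
H [2,4,1,5]
H [2,4,1,5]
H [2,4,1,5]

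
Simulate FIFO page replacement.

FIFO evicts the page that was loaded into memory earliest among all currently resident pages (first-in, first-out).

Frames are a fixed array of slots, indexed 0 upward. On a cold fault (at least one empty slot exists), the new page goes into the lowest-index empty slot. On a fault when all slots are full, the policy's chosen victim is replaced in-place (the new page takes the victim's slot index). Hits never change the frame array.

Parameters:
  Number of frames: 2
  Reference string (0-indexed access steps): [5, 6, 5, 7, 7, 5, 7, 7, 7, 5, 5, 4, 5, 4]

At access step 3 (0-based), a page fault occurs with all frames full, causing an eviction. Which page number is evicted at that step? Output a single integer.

Step 0: ref 5 -> FAULT, frames=[5,-]
Step 1: ref 6 -> FAULT, frames=[5,6]
Step 2: ref 5 -> HIT, frames=[5,6]
Step 3: ref 7 -> FAULT, evict 5, frames=[7,6]
At step 3: evicted page 5

Answer: 5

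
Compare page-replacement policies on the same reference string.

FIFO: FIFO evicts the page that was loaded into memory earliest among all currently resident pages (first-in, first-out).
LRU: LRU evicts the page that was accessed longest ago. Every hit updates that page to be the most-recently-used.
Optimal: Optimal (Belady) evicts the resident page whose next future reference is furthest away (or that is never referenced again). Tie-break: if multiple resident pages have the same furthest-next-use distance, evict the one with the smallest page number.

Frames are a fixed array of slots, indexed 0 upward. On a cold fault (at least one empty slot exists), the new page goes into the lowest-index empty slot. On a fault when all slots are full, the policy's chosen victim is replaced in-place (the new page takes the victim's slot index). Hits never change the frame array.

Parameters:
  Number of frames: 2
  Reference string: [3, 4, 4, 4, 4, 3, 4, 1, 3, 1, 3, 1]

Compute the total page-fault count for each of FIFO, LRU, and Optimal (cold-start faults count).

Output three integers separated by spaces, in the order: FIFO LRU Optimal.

Answer: 4 4 3

Derivation:
--- FIFO ---
  step 0: ref 3 -> FAULT, frames=[3,-] (faults so far: 1)
  step 1: ref 4 -> FAULT, frames=[3,4] (faults so far: 2)
  step 2: ref 4 -> HIT, frames=[3,4] (faults so far: 2)
  step 3: ref 4 -> HIT, frames=[3,4] (faults so far: 2)
  step 4: ref 4 -> HIT, frames=[3,4] (faults so far: 2)
  step 5: ref 3 -> HIT, frames=[3,4] (faults so far: 2)
  step 6: ref 4 -> HIT, frames=[3,4] (faults so far: 2)
  step 7: ref 1 -> FAULT, evict 3, frames=[1,4] (faults so far: 3)
  step 8: ref 3 -> FAULT, evict 4, frames=[1,3] (faults so far: 4)
  step 9: ref 1 -> HIT, frames=[1,3] (faults so far: 4)
  step 10: ref 3 -> HIT, frames=[1,3] (faults so far: 4)
  step 11: ref 1 -> HIT, frames=[1,3] (faults so far: 4)
  FIFO total faults: 4
--- LRU ---
  step 0: ref 3 -> FAULT, frames=[3,-] (faults so far: 1)
  step 1: ref 4 -> FAULT, frames=[3,4] (faults so far: 2)
  step 2: ref 4 -> HIT, frames=[3,4] (faults so far: 2)
  step 3: ref 4 -> HIT, frames=[3,4] (faults so far: 2)
  step 4: ref 4 -> HIT, frames=[3,4] (faults so far: 2)
  step 5: ref 3 -> HIT, frames=[3,4] (faults so far: 2)
  step 6: ref 4 -> HIT, frames=[3,4] (faults so far: 2)
  step 7: ref 1 -> FAULT, evict 3, frames=[1,4] (faults so far: 3)
  step 8: ref 3 -> FAULT, evict 4, frames=[1,3] (faults so far: 4)
  step 9: ref 1 -> HIT, frames=[1,3] (faults so far: 4)
  step 10: ref 3 -> HIT, frames=[1,3] (faults so far: 4)
  step 11: ref 1 -> HIT, frames=[1,3] (faults so far: 4)
  LRU total faults: 4
--- Optimal ---
  step 0: ref 3 -> FAULT, frames=[3,-] (faults so far: 1)
  step 1: ref 4 -> FAULT, frames=[3,4] (faults so far: 2)
  step 2: ref 4 -> HIT, frames=[3,4] (faults so far: 2)
  step 3: ref 4 -> HIT, frames=[3,4] (faults so far: 2)
  step 4: ref 4 -> HIT, frames=[3,4] (faults so far: 2)
  step 5: ref 3 -> HIT, frames=[3,4] (faults so far: 2)
  step 6: ref 4 -> HIT, frames=[3,4] (faults so far: 2)
  step 7: ref 1 -> FAULT, evict 4, frames=[3,1] (faults so far: 3)
  step 8: ref 3 -> HIT, frames=[3,1] (faults so far: 3)
  step 9: ref 1 -> HIT, frames=[3,1] (faults so far: 3)
  step 10: ref 3 -> HIT, frames=[3,1] (faults so far: 3)
  step 11: ref 1 -> HIT, frames=[3,1] (faults so far: 3)
  Optimal total faults: 3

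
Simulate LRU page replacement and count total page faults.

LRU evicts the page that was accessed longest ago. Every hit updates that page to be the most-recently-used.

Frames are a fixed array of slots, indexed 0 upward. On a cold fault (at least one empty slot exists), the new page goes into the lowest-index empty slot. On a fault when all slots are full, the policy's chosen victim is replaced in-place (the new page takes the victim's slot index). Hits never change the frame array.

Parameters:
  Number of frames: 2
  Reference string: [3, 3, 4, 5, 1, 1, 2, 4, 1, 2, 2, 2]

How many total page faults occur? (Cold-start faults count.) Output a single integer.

Answer: 8

Derivation:
Step 0: ref 3 → FAULT, frames=[3,-]
Step 1: ref 3 → HIT, frames=[3,-]
Step 2: ref 4 → FAULT, frames=[3,4]
Step 3: ref 5 → FAULT (evict 3), frames=[5,4]
Step 4: ref 1 → FAULT (evict 4), frames=[5,1]
Step 5: ref 1 → HIT, frames=[5,1]
Step 6: ref 2 → FAULT (evict 5), frames=[2,1]
Step 7: ref 4 → FAULT (evict 1), frames=[2,4]
Step 8: ref 1 → FAULT (evict 2), frames=[1,4]
Step 9: ref 2 → FAULT (evict 4), frames=[1,2]
Step 10: ref 2 → HIT, frames=[1,2]
Step 11: ref 2 → HIT, frames=[1,2]
Total faults: 8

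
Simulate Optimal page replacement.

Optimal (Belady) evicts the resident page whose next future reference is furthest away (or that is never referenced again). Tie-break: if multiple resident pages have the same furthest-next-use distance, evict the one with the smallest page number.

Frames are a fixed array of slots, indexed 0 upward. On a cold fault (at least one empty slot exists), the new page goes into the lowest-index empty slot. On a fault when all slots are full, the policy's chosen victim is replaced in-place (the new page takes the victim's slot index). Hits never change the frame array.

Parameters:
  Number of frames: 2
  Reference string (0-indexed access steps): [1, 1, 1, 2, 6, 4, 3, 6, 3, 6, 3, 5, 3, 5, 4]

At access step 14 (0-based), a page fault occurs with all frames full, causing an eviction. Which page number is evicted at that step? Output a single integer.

Step 0: ref 1 -> FAULT, frames=[1,-]
Step 1: ref 1 -> HIT, frames=[1,-]
Step 2: ref 1 -> HIT, frames=[1,-]
Step 3: ref 2 -> FAULT, frames=[1,2]
Step 4: ref 6 -> FAULT, evict 1, frames=[6,2]
Step 5: ref 4 -> FAULT, evict 2, frames=[6,4]
Step 6: ref 3 -> FAULT, evict 4, frames=[6,3]
Step 7: ref 6 -> HIT, frames=[6,3]
Step 8: ref 3 -> HIT, frames=[6,3]
Step 9: ref 6 -> HIT, frames=[6,3]
Step 10: ref 3 -> HIT, frames=[6,3]
Step 11: ref 5 -> FAULT, evict 6, frames=[5,3]
Step 12: ref 3 -> HIT, frames=[5,3]
Step 13: ref 5 -> HIT, frames=[5,3]
Step 14: ref 4 -> FAULT, evict 3, frames=[5,4]
At step 14: evicted page 3

Answer: 3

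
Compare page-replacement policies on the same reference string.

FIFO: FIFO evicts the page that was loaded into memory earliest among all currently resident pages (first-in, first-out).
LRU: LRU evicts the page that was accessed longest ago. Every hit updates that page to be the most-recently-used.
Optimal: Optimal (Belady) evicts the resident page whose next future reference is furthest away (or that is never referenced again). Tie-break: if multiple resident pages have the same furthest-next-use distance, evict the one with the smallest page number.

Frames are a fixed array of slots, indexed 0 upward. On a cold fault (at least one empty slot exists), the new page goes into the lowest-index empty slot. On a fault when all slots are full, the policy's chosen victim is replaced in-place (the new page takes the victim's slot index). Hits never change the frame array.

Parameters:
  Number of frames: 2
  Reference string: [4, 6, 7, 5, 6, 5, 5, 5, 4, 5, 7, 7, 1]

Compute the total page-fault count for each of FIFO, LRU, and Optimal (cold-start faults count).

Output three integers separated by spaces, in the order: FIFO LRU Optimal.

Answer: 9 8 7

Derivation:
--- FIFO ---
  step 0: ref 4 -> FAULT, frames=[4,-] (faults so far: 1)
  step 1: ref 6 -> FAULT, frames=[4,6] (faults so far: 2)
  step 2: ref 7 -> FAULT, evict 4, frames=[7,6] (faults so far: 3)
  step 3: ref 5 -> FAULT, evict 6, frames=[7,5] (faults so far: 4)
  step 4: ref 6 -> FAULT, evict 7, frames=[6,5] (faults so far: 5)
  step 5: ref 5 -> HIT, frames=[6,5] (faults so far: 5)
  step 6: ref 5 -> HIT, frames=[6,5] (faults so far: 5)
  step 7: ref 5 -> HIT, frames=[6,5] (faults so far: 5)
  step 8: ref 4 -> FAULT, evict 5, frames=[6,4] (faults so far: 6)
  step 9: ref 5 -> FAULT, evict 6, frames=[5,4] (faults so far: 7)
  step 10: ref 7 -> FAULT, evict 4, frames=[5,7] (faults so far: 8)
  step 11: ref 7 -> HIT, frames=[5,7] (faults so far: 8)
  step 12: ref 1 -> FAULT, evict 5, frames=[1,7] (faults so far: 9)
  FIFO total faults: 9
--- LRU ---
  step 0: ref 4 -> FAULT, frames=[4,-] (faults so far: 1)
  step 1: ref 6 -> FAULT, frames=[4,6] (faults so far: 2)
  step 2: ref 7 -> FAULT, evict 4, frames=[7,6] (faults so far: 3)
  step 3: ref 5 -> FAULT, evict 6, frames=[7,5] (faults so far: 4)
  step 4: ref 6 -> FAULT, evict 7, frames=[6,5] (faults so far: 5)
  step 5: ref 5 -> HIT, frames=[6,5] (faults so far: 5)
  step 6: ref 5 -> HIT, frames=[6,5] (faults so far: 5)
  step 7: ref 5 -> HIT, frames=[6,5] (faults so far: 5)
  step 8: ref 4 -> FAULT, evict 6, frames=[4,5] (faults so far: 6)
  step 9: ref 5 -> HIT, frames=[4,5] (faults so far: 6)
  step 10: ref 7 -> FAULT, evict 4, frames=[7,5] (faults so far: 7)
  step 11: ref 7 -> HIT, frames=[7,5] (faults so far: 7)
  step 12: ref 1 -> FAULT, evict 5, frames=[7,1] (faults so far: 8)
  LRU total faults: 8
--- Optimal ---
  step 0: ref 4 -> FAULT, frames=[4,-] (faults so far: 1)
  step 1: ref 6 -> FAULT, frames=[4,6] (faults so far: 2)
  step 2: ref 7 -> FAULT, evict 4, frames=[7,6] (faults so far: 3)
  step 3: ref 5 -> FAULT, evict 7, frames=[5,6] (faults so far: 4)
  step 4: ref 6 -> HIT, frames=[5,6] (faults so far: 4)
  step 5: ref 5 -> HIT, frames=[5,6] (faults so far: 4)
  step 6: ref 5 -> HIT, frames=[5,6] (faults so far: 4)
  step 7: ref 5 -> HIT, frames=[5,6] (faults so far: 4)
  step 8: ref 4 -> FAULT, evict 6, frames=[5,4] (faults so far: 5)
  step 9: ref 5 -> HIT, frames=[5,4] (faults so far: 5)
  step 10: ref 7 -> FAULT, evict 4, frames=[5,7] (faults so far: 6)
  step 11: ref 7 -> HIT, frames=[5,7] (faults so far: 6)
  step 12: ref 1 -> FAULT, evict 5, frames=[1,7] (faults so far: 7)
  Optimal total faults: 7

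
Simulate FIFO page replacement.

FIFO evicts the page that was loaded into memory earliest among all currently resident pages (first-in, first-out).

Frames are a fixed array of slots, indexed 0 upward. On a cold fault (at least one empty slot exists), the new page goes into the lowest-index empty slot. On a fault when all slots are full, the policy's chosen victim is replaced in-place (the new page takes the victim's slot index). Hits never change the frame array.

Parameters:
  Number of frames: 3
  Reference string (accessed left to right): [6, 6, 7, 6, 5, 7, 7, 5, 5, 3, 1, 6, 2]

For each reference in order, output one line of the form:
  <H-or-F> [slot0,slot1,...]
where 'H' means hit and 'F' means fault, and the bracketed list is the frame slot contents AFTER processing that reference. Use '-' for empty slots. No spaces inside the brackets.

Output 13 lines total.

F [6,-,-]
H [6,-,-]
F [6,7,-]
H [6,7,-]
F [6,7,5]
H [6,7,5]
H [6,7,5]
H [6,7,5]
H [6,7,5]
F [3,7,5]
F [3,1,5]
F [3,1,6]
F [2,1,6]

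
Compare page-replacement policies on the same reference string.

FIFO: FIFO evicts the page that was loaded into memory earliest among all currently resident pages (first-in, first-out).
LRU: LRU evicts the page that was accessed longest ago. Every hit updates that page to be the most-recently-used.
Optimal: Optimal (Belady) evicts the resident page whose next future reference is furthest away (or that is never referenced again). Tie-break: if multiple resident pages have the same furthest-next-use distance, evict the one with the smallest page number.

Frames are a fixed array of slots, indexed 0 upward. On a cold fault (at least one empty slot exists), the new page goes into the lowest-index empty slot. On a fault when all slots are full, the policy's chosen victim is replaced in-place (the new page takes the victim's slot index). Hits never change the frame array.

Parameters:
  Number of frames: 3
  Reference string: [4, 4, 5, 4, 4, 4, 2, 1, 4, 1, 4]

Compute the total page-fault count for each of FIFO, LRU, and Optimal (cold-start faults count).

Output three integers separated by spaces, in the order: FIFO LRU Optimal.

Answer: 5 4 4

Derivation:
--- FIFO ---
  step 0: ref 4 -> FAULT, frames=[4,-,-] (faults so far: 1)
  step 1: ref 4 -> HIT, frames=[4,-,-] (faults so far: 1)
  step 2: ref 5 -> FAULT, frames=[4,5,-] (faults so far: 2)
  step 3: ref 4 -> HIT, frames=[4,5,-] (faults so far: 2)
  step 4: ref 4 -> HIT, frames=[4,5,-] (faults so far: 2)
  step 5: ref 4 -> HIT, frames=[4,5,-] (faults so far: 2)
  step 6: ref 2 -> FAULT, frames=[4,5,2] (faults so far: 3)
  step 7: ref 1 -> FAULT, evict 4, frames=[1,5,2] (faults so far: 4)
  step 8: ref 4 -> FAULT, evict 5, frames=[1,4,2] (faults so far: 5)
  step 9: ref 1 -> HIT, frames=[1,4,2] (faults so far: 5)
  step 10: ref 4 -> HIT, frames=[1,4,2] (faults so far: 5)
  FIFO total faults: 5
--- LRU ---
  step 0: ref 4 -> FAULT, frames=[4,-,-] (faults so far: 1)
  step 1: ref 4 -> HIT, frames=[4,-,-] (faults so far: 1)
  step 2: ref 5 -> FAULT, frames=[4,5,-] (faults so far: 2)
  step 3: ref 4 -> HIT, frames=[4,5,-] (faults so far: 2)
  step 4: ref 4 -> HIT, frames=[4,5,-] (faults so far: 2)
  step 5: ref 4 -> HIT, frames=[4,5,-] (faults so far: 2)
  step 6: ref 2 -> FAULT, frames=[4,5,2] (faults so far: 3)
  step 7: ref 1 -> FAULT, evict 5, frames=[4,1,2] (faults so far: 4)
  step 8: ref 4 -> HIT, frames=[4,1,2] (faults so far: 4)
  step 9: ref 1 -> HIT, frames=[4,1,2] (faults so far: 4)
  step 10: ref 4 -> HIT, frames=[4,1,2] (faults so far: 4)
  LRU total faults: 4
--- Optimal ---
  step 0: ref 4 -> FAULT, frames=[4,-,-] (faults so far: 1)
  step 1: ref 4 -> HIT, frames=[4,-,-] (faults so far: 1)
  step 2: ref 5 -> FAULT, frames=[4,5,-] (faults so far: 2)
  step 3: ref 4 -> HIT, frames=[4,5,-] (faults so far: 2)
  step 4: ref 4 -> HIT, frames=[4,5,-] (faults so far: 2)
  step 5: ref 4 -> HIT, frames=[4,5,-] (faults so far: 2)
  step 6: ref 2 -> FAULT, frames=[4,5,2] (faults so far: 3)
  step 7: ref 1 -> FAULT, evict 2, frames=[4,5,1] (faults so far: 4)
  step 8: ref 4 -> HIT, frames=[4,5,1] (faults so far: 4)
  step 9: ref 1 -> HIT, frames=[4,5,1] (faults so far: 4)
  step 10: ref 4 -> HIT, frames=[4,5,1] (faults so far: 4)
  Optimal total faults: 4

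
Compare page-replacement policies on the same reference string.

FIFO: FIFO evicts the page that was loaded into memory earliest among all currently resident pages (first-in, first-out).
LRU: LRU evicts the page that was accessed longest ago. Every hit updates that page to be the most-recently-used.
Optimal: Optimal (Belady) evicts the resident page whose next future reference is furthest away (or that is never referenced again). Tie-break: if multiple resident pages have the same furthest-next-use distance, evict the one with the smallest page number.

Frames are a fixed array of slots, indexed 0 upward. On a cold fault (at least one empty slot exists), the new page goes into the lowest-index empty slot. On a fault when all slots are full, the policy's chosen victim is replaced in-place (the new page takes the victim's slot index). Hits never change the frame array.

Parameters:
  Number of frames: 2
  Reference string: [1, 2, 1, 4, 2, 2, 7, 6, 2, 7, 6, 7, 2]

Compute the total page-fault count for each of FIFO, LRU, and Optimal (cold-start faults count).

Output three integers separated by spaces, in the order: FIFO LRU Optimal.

--- FIFO ---
  step 0: ref 1 -> FAULT, frames=[1,-] (faults so far: 1)
  step 1: ref 2 -> FAULT, frames=[1,2] (faults so far: 2)
  step 2: ref 1 -> HIT, frames=[1,2] (faults so far: 2)
  step 3: ref 4 -> FAULT, evict 1, frames=[4,2] (faults so far: 3)
  step 4: ref 2 -> HIT, frames=[4,2] (faults so far: 3)
  step 5: ref 2 -> HIT, frames=[4,2] (faults so far: 3)
  step 6: ref 7 -> FAULT, evict 2, frames=[4,7] (faults so far: 4)
  step 7: ref 6 -> FAULT, evict 4, frames=[6,7] (faults so far: 5)
  step 8: ref 2 -> FAULT, evict 7, frames=[6,2] (faults so far: 6)
  step 9: ref 7 -> FAULT, evict 6, frames=[7,2] (faults so far: 7)
  step 10: ref 6 -> FAULT, evict 2, frames=[7,6] (faults so far: 8)
  step 11: ref 7 -> HIT, frames=[7,6] (faults so far: 8)
  step 12: ref 2 -> FAULT, evict 7, frames=[2,6] (faults so far: 9)
  FIFO total faults: 9
--- LRU ---
  step 0: ref 1 -> FAULT, frames=[1,-] (faults so far: 1)
  step 1: ref 2 -> FAULT, frames=[1,2] (faults so far: 2)
  step 2: ref 1 -> HIT, frames=[1,2] (faults so far: 2)
  step 3: ref 4 -> FAULT, evict 2, frames=[1,4] (faults so far: 3)
  step 4: ref 2 -> FAULT, evict 1, frames=[2,4] (faults so far: 4)
  step 5: ref 2 -> HIT, frames=[2,4] (faults so far: 4)
  step 6: ref 7 -> FAULT, evict 4, frames=[2,7] (faults so far: 5)
  step 7: ref 6 -> FAULT, evict 2, frames=[6,7] (faults so far: 6)
  step 8: ref 2 -> FAULT, evict 7, frames=[6,2] (faults so far: 7)
  step 9: ref 7 -> FAULT, evict 6, frames=[7,2] (faults so far: 8)
  step 10: ref 6 -> FAULT, evict 2, frames=[7,6] (faults so far: 9)
  step 11: ref 7 -> HIT, frames=[7,6] (faults so far: 9)
  step 12: ref 2 -> FAULT, evict 6, frames=[7,2] (faults so far: 10)
  LRU total faults: 10
--- Optimal ---
  step 0: ref 1 -> FAULT, frames=[1,-] (faults so far: 1)
  step 1: ref 2 -> FAULT, frames=[1,2] (faults so far: 2)
  step 2: ref 1 -> HIT, frames=[1,2] (faults so far: 2)
  step 3: ref 4 -> FAULT, evict 1, frames=[4,2] (faults so far: 3)
  step 4: ref 2 -> HIT, frames=[4,2] (faults so far: 3)
  step 5: ref 2 -> HIT, frames=[4,2] (faults so far: 3)
  step 6: ref 7 -> FAULT, evict 4, frames=[7,2] (faults so far: 4)
  step 7: ref 6 -> FAULT, evict 7, frames=[6,2] (faults so far: 5)
  step 8: ref 2 -> HIT, frames=[6,2] (faults so far: 5)
  step 9: ref 7 -> FAULT, evict 2, frames=[6,7] (faults so far: 6)
  step 10: ref 6 -> HIT, frames=[6,7] (faults so far: 6)
  step 11: ref 7 -> HIT, frames=[6,7] (faults so far: 6)
  step 12: ref 2 -> FAULT, evict 6, frames=[2,7] (faults so far: 7)
  Optimal total faults: 7

Answer: 9 10 7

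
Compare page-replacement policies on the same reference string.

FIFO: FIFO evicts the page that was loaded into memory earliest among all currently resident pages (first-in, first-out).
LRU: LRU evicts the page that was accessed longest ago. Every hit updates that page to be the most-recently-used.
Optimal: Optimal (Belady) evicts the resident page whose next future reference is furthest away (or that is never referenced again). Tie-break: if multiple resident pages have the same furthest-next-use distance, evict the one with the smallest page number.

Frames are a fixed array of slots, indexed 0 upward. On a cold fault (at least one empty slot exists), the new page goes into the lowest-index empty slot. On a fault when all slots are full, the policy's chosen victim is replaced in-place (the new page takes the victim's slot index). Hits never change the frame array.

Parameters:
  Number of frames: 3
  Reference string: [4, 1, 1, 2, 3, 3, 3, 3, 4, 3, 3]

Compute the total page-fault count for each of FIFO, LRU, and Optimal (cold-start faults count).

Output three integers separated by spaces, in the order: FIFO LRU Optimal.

Answer: 5 5 4

Derivation:
--- FIFO ---
  step 0: ref 4 -> FAULT, frames=[4,-,-] (faults so far: 1)
  step 1: ref 1 -> FAULT, frames=[4,1,-] (faults so far: 2)
  step 2: ref 1 -> HIT, frames=[4,1,-] (faults so far: 2)
  step 3: ref 2 -> FAULT, frames=[4,1,2] (faults so far: 3)
  step 4: ref 3 -> FAULT, evict 4, frames=[3,1,2] (faults so far: 4)
  step 5: ref 3 -> HIT, frames=[3,1,2] (faults so far: 4)
  step 6: ref 3 -> HIT, frames=[3,1,2] (faults so far: 4)
  step 7: ref 3 -> HIT, frames=[3,1,2] (faults so far: 4)
  step 8: ref 4 -> FAULT, evict 1, frames=[3,4,2] (faults so far: 5)
  step 9: ref 3 -> HIT, frames=[3,4,2] (faults so far: 5)
  step 10: ref 3 -> HIT, frames=[3,4,2] (faults so far: 5)
  FIFO total faults: 5
--- LRU ---
  step 0: ref 4 -> FAULT, frames=[4,-,-] (faults so far: 1)
  step 1: ref 1 -> FAULT, frames=[4,1,-] (faults so far: 2)
  step 2: ref 1 -> HIT, frames=[4,1,-] (faults so far: 2)
  step 3: ref 2 -> FAULT, frames=[4,1,2] (faults so far: 3)
  step 4: ref 3 -> FAULT, evict 4, frames=[3,1,2] (faults so far: 4)
  step 5: ref 3 -> HIT, frames=[3,1,2] (faults so far: 4)
  step 6: ref 3 -> HIT, frames=[3,1,2] (faults so far: 4)
  step 7: ref 3 -> HIT, frames=[3,1,2] (faults so far: 4)
  step 8: ref 4 -> FAULT, evict 1, frames=[3,4,2] (faults so far: 5)
  step 9: ref 3 -> HIT, frames=[3,4,2] (faults so far: 5)
  step 10: ref 3 -> HIT, frames=[3,4,2] (faults so far: 5)
  LRU total faults: 5
--- Optimal ---
  step 0: ref 4 -> FAULT, frames=[4,-,-] (faults so far: 1)
  step 1: ref 1 -> FAULT, frames=[4,1,-] (faults so far: 2)
  step 2: ref 1 -> HIT, frames=[4,1,-] (faults so far: 2)
  step 3: ref 2 -> FAULT, frames=[4,1,2] (faults so far: 3)
  step 4: ref 3 -> FAULT, evict 1, frames=[4,3,2] (faults so far: 4)
  step 5: ref 3 -> HIT, frames=[4,3,2] (faults so far: 4)
  step 6: ref 3 -> HIT, frames=[4,3,2] (faults so far: 4)
  step 7: ref 3 -> HIT, frames=[4,3,2] (faults so far: 4)
  step 8: ref 4 -> HIT, frames=[4,3,2] (faults so far: 4)
  step 9: ref 3 -> HIT, frames=[4,3,2] (faults so far: 4)
  step 10: ref 3 -> HIT, frames=[4,3,2] (faults so far: 4)
  Optimal total faults: 4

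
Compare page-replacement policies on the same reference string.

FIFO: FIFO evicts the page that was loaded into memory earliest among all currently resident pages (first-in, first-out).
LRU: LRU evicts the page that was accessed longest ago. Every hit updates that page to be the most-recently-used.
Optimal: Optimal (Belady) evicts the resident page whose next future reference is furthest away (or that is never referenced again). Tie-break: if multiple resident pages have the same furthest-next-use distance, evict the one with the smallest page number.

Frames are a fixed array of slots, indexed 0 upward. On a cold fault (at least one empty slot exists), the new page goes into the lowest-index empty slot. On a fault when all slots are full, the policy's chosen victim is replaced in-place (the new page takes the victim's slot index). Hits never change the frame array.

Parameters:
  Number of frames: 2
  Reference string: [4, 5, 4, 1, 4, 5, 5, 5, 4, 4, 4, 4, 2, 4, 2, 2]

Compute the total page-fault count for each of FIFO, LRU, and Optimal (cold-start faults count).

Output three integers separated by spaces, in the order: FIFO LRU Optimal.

--- FIFO ---
  step 0: ref 4 -> FAULT, frames=[4,-] (faults so far: 1)
  step 1: ref 5 -> FAULT, frames=[4,5] (faults so far: 2)
  step 2: ref 4 -> HIT, frames=[4,5] (faults so far: 2)
  step 3: ref 1 -> FAULT, evict 4, frames=[1,5] (faults so far: 3)
  step 4: ref 4 -> FAULT, evict 5, frames=[1,4] (faults so far: 4)
  step 5: ref 5 -> FAULT, evict 1, frames=[5,4] (faults so far: 5)
  step 6: ref 5 -> HIT, frames=[5,4] (faults so far: 5)
  step 7: ref 5 -> HIT, frames=[5,4] (faults so far: 5)
  step 8: ref 4 -> HIT, frames=[5,4] (faults so far: 5)
  step 9: ref 4 -> HIT, frames=[5,4] (faults so far: 5)
  step 10: ref 4 -> HIT, frames=[5,4] (faults so far: 5)
  step 11: ref 4 -> HIT, frames=[5,4] (faults so far: 5)
  step 12: ref 2 -> FAULT, evict 4, frames=[5,2] (faults so far: 6)
  step 13: ref 4 -> FAULT, evict 5, frames=[4,2] (faults so far: 7)
  step 14: ref 2 -> HIT, frames=[4,2] (faults so far: 7)
  step 15: ref 2 -> HIT, frames=[4,2] (faults so far: 7)
  FIFO total faults: 7
--- LRU ---
  step 0: ref 4 -> FAULT, frames=[4,-] (faults so far: 1)
  step 1: ref 5 -> FAULT, frames=[4,5] (faults so far: 2)
  step 2: ref 4 -> HIT, frames=[4,5] (faults so far: 2)
  step 3: ref 1 -> FAULT, evict 5, frames=[4,1] (faults so far: 3)
  step 4: ref 4 -> HIT, frames=[4,1] (faults so far: 3)
  step 5: ref 5 -> FAULT, evict 1, frames=[4,5] (faults so far: 4)
  step 6: ref 5 -> HIT, frames=[4,5] (faults so far: 4)
  step 7: ref 5 -> HIT, frames=[4,5] (faults so far: 4)
  step 8: ref 4 -> HIT, frames=[4,5] (faults so far: 4)
  step 9: ref 4 -> HIT, frames=[4,5] (faults so far: 4)
  step 10: ref 4 -> HIT, frames=[4,5] (faults so far: 4)
  step 11: ref 4 -> HIT, frames=[4,5] (faults so far: 4)
  step 12: ref 2 -> FAULT, evict 5, frames=[4,2] (faults so far: 5)
  step 13: ref 4 -> HIT, frames=[4,2] (faults so far: 5)
  step 14: ref 2 -> HIT, frames=[4,2] (faults so far: 5)
  step 15: ref 2 -> HIT, frames=[4,2] (faults so far: 5)
  LRU total faults: 5
--- Optimal ---
  step 0: ref 4 -> FAULT, frames=[4,-] (faults so far: 1)
  step 1: ref 5 -> FAULT, frames=[4,5] (faults so far: 2)
  step 2: ref 4 -> HIT, frames=[4,5] (faults so far: 2)
  step 3: ref 1 -> FAULT, evict 5, frames=[4,1] (faults so far: 3)
  step 4: ref 4 -> HIT, frames=[4,1] (faults so far: 3)
  step 5: ref 5 -> FAULT, evict 1, frames=[4,5] (faults so far: 4)
  step 6: ref 5 -> HIT, frames=[4,5] (faults so far: 4)
  step 7: ref 5 -> HIT, frames=[4,5] (faults so far: 4)
  step 8: ref 4 -> HIT, frames=[4,5] (faults so far: 4)
  step 9: ref 4 -> HIT, frames=[4,5] (faults so far: 4)
  step 10: ref 4 -> HIT, frames=[4,5] (faults so far: 4)
  step 11: ref 4 -> HIT, frames=[4,5] (faults so far: 4)
  step 12: ref 2 -> FAULT, evict 5, frames=[4,2] (faults so far: 5)
  step 13: ref 4 -> HIT, frames=[4,2] (faults so far: 5)
  step 14: ref 2 -> HIT, frames=[4,2] (faults so far: 5)
  step 15: ref 2 -> HIT, frames=[4,2] (faults so far: 5)
  Optimal total faults: 5

Answer: 7 5 5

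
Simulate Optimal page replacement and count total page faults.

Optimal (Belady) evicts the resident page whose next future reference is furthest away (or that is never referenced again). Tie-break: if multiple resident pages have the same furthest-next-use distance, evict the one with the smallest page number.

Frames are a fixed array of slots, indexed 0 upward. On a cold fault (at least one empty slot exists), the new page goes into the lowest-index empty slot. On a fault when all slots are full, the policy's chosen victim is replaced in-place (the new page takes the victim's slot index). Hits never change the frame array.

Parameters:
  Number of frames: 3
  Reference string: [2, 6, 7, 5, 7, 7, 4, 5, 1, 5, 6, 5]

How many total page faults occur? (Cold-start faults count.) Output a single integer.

Answer: 6

Derivation:
Step 0: ref 2 → FAULT, frames=[2,-,-]
Step 1: ref 6 → FAULT, frames=[2,6,-]
Step 2: ref 7 → FAULT, frames=[2,6,7]
Step 3: ref 5 → FAULT (evict 2), frames=[5,6,7]
Step 4: ref 7 → HIT, frames=[5,6,7]
Step 5: ref 7 → HIT, frames=[5,6,7]
Step 6: ref 4 → FAULT (evict 7), frames=[5,6,4]
Step 7: ref 5 → HIT, frames=[5,6,4]
Step 8: ref 1 → FAULT (evict 4), frames=[5,6,1]
Step 9: ref 5 → HIT, frames=[5,6,1]
Step 10: ref 6 → HIT, frames=[5,6,1]
Step 11: ref 5 → HIT, frames=[5,6,1]
Total faults: 6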